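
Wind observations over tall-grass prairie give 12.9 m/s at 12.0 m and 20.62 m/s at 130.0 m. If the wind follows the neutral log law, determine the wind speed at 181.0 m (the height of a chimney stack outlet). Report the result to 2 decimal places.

Log law: V ∝ ln(z/z₀). From the pair, with r = V₁/V₂ = 0.62561,
ln z₀ = (ln z₁ − r·ln z₂)/(1 − r) = (2.4849 − 0.62561×4.8675)/0.37439 = -1.4964 → z₀ = 0.2239 m
V₃ = V₁ · ln(z₃/z₀)/ln(z₁/z₀) = 12.9 × 6.6949/3.9813 = 21.6924 m/s

21.69 m/s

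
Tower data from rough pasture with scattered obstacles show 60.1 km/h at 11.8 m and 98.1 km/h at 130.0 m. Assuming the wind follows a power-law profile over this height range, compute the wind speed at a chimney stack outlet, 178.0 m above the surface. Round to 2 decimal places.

First find α: α = ln(V₂/V₁)/ln(z₂/z₁) = ln(98.1/60.1)/ln(130.0/11.8) = 0.48998/2.39943 = 0.2042
Extrapolate from 130.0 m to 178.0 m: V₃ = 98.1 × (178.0/130.0)^0.2042 = 98.1 × 1.0663 = 104.6016 km/h

104.60 km/h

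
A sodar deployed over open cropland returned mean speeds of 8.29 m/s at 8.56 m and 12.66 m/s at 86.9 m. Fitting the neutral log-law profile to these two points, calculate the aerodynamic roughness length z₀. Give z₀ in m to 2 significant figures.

Log law: V(z) ∝ ln(z/z₀). With r = V₁/V₂ = 8.29/12.66 = 0.65482,
r · ln(z₂/z₀) = ln(z₁/z₀) ⇒ ln z₀ = (ln z₁ − r·ln z₂)/(1 − r)
ln z₀ = (2.14710 − 0.65482×4.46476) / 0.34518 = -2.2496
z₀ = exp(-2.2496) = 0.1054 m

z₀ ≈ 0.11 m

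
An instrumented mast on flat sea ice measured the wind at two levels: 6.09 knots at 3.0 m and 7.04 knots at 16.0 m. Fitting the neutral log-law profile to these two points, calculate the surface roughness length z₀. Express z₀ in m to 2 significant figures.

z₀ ≈ 0.000066 m

Log law: V(z) ∝ ln(z/z₀). With r = V₁/V₂ = 6.09/7.04 = 0.86506,
r · ln(z₂/z₀) = ln(z₁/z₀) ⇒ ln z₀ = (ln z₁ − r·ln z₂)/(1 − r)
ln z₀ = (1.09861 − 0.86506×2.77259) / 0.13494 = -9.6325
z₀ = exp(-9.6325) = 0.00006557 m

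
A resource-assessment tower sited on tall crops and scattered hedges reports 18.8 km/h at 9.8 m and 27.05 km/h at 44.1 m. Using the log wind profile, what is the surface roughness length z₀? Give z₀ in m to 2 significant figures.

z₀ ≈ 0.32 m

Log law: V(z) ∝ ln(z/z₀). With r = V₁/V₂ = 18.8/27.05 = 0.69501,
r · ln(z₂/z₀) = ln(z₁/z₀) ⇒ ln z₀ = (ln z₁ − r·ln z₂)/(1 − r)
ln z₀ = (2.28238 − 0.69501×3.78646) / 0.30499 = -1.1451
z₀ = exp(-1.1451) = 0.3182 m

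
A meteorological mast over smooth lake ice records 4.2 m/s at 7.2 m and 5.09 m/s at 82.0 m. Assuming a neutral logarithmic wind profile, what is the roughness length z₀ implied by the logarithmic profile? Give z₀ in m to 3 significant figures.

Log law: V(z) ∝ ln(z/z₀). With r = V₁/V₂ = 4.2/5.09 = 0.82515,
r · ln(z₂/z₀) = ln(z₁/z₀) ⇒ ln z₀ = (ln z₁ − r·ln z₂)/(1 − r)
ln z₀ = (1.97408 − 0.82515×4.40672) / 0.17485 = -9.5058
z₀ = exp(-9.5058) = 0.00007442 m

z₀ ≈ 0.0000744 m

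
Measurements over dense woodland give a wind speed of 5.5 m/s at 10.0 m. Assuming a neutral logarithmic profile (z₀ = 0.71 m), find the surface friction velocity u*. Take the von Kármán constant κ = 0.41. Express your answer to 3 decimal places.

Log law: V(z) = (u*/κ) · ln(z/z₀) ⇒ u* = κ · V / ln(z/z₀)
u* = 0.41 × 5.5 / ln(10.0/0.71) = 0.41 × 5.5 / 2.6451
   = 2.2550 / 2.6451 = 0.8525 m/s

u* ≈ 0.853 m/s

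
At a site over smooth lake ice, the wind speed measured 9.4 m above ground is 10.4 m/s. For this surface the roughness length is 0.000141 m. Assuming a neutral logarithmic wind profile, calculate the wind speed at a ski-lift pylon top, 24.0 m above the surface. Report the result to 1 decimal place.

Log law: V(z) ∝ ln(z/z₀), so V₂/V₁ = ln(z₂/z₀) / ln(z₁/z₀).
ln(24.0/0.000141) = 12.0448, ln(9.4/0.000141) = 11.1075
V₂ = 10.4 × 12.0448/11.1075 = 10.4 × 1.0844 = 11.2776 m/s

11.3 m/s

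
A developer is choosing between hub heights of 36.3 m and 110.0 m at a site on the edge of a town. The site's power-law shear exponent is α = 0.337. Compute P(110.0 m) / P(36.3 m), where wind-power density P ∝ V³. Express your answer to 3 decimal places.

3.067

Speed ratio: V_B/V_A = (z_B/z_A)^α = (110.0/36.3)^0.337 = (3.0303)^0.337 = 1.45298
Power-density ratio: P_B/P_A = (V_B/V_A)³ = (1.45298)³ = 3.06748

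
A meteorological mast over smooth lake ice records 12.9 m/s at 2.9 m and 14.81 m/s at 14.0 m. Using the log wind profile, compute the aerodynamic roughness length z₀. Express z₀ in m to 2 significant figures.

z₀ ≈ 0.000070 m

Log law: V(z) ∝ ln(z/z₀). With r = V₁/V₂ = 12.9/14.81 = 0.87103,
r · ln(z₂/z₀) = ln(z₁/z₀) ⇒ ln z₀ = (ln z₁ − r·ln z₂)/(1 − r)
ln z₀ = (1.06471 − 0.87103×2.63906) / 0.12897 = -9.5683
z₀ = exp(-9.5683) = 0.00006991 m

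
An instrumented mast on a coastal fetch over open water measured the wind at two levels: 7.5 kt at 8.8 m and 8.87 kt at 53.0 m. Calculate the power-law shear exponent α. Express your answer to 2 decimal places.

α ≈ 0.09

Power law: V₂/V₁ = (z₂/z₁)^α ⇒ α = ln(V₂/V₁) / ln(z₂/z₁)
α = ln(8.87/7.5) / ln(53.0/8.8) = ln(1.1827) / ln(6.0227)
  = 0.16777 / 1.79554 = 0.09344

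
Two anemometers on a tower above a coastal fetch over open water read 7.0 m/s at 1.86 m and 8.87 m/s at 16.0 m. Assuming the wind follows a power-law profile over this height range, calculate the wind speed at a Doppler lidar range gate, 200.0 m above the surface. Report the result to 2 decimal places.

11.71 m/s

First find α: α = ln(V₂/V₁)/ln(z₂/z₁) = ln(8.87/7.0)/ln(16.0/1.86) = 0.23676/2.15201 = 0.1100
Extrapolate from 16.0 m to 200.0 m: V₃ = 8.87 × (200.0/16.0)^0.1100 = 8.87 × 1.3203 = 11.7113 m/s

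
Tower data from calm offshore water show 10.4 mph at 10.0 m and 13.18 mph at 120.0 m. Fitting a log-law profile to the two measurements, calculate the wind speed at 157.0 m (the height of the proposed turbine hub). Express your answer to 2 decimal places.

Log law: V ∝ ln(z/z₀). From the pair, with r = V₁/V₂ = 0.78907,
ln z₀ = (ln z₁ − r·ln z₂)/(1 − r) = (2.3026 − 0.78907×4.7875)/0.21093 = -6.9935 → z₀ = 0.0009179 m
V₃ = V₁ · ln(z₃/z₀)/ln(z₁/z₀) = 10.4 × 12.0497/9.2961 = 13.4807 mph

13.48 mph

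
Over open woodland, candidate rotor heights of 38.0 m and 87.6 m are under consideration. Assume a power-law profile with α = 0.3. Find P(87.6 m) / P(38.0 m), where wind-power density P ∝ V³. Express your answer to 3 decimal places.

2.121

Speed ratio: V_B/V_A = (z_B/z_A)^α = (87.6/38.0)^0.3 = (2.3053)^0.3 = 1.28474
Power-density ratio: P_B/P_A = (V_B/V_A)³ = (1.28474)³ = 2.12055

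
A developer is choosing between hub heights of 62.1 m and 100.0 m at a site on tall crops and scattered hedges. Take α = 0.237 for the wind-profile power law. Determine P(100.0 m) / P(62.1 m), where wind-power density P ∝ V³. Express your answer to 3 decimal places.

1.403

Speed ratio: V_B/V_A = (z_B/z_A)^α = (100.0/62.1)^0.237 = (1.6103)^0.237 = 1.11953
Power-density ratio: P_B/P_A = (V_B/V_A)³ = (1.11953)³ = 1.40318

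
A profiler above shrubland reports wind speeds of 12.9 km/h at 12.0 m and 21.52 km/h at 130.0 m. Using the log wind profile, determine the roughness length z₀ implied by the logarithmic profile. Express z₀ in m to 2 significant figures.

z₀ ≈ 0.34 m

Log law: V(z) ∝ ln(z/z₀). With r = V₁/V₂ = 12.9/21.52 = 0.59944,
r · ln(z₂/z₀) = ln(z₁/z₀) ⇒ ln z₀ = (ln z₁ − r·ln z₂)/(1 − r)
ln z₀ = (2.48491 − 0.59944×4.86753) / 0.40056 = -1.0807
z₀ = exp(-1.0807) = 0.3393 m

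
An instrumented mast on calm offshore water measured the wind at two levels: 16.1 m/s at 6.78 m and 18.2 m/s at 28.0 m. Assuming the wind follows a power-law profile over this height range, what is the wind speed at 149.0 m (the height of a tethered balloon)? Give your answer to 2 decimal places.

First find α: α = ln(V₂/V₁)/ln(z₂/z₁) = ln(18.2/16.1)/ln(28.0/6.78) = 0.12260/1.41823 = 0.0864
Extrapolate from 28.0 m to 149.0 m: V₃ = 18.2 × (149.0/28.0)^0.0864 = 18.2 × 1.1555 = 21.0298 m/s

21.03 m/s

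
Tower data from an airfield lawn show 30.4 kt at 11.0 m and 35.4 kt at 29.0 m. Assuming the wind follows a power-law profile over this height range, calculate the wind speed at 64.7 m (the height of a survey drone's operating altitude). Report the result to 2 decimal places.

40.16 kt

First find α: α = ln(V₂/V₁)/ln(z₂/z₁) = ln(35.4/30.4)/ln(29.0/11.0) = 0.15227/0.96940 = 0.1571
Extrapolate from 29.0 m to 64.7 m: V₃ = 35.4 × (64.7/29.0)^0.1571 = 35.4 × 1.1343 = 40.1555 kt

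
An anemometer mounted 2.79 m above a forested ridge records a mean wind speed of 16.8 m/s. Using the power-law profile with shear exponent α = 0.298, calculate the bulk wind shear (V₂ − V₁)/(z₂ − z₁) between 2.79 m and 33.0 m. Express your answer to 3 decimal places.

Power law: V₂ = V₁ · (z₂/z₁)^α = 16.8 × (11.8280)^0.298 = 35.0781 m/s
ΔV/Δz = (35.0781 − 16.8)/(33.0 − 2.79) = 18.2781/30.2100 = 0.60504 m/s/m

0.605 m/s/m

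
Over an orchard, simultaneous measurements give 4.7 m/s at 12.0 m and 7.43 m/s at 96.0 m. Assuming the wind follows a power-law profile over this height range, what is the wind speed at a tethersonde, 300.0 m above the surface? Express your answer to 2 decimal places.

9.55 m/s

First find α: α = ln(V₂/V₁)/ln(z₂/z₁) = ln(7.43/4.7)/ln(96.0/12.0) = 0.45796/2.07944 = 0.2202
Extrapolate from 96.0 m to 300.0 m: V₃ = 7.43 × (300.0/96.0)^0.2202 = 7.43 × 1.2852 = 9.5493 m/s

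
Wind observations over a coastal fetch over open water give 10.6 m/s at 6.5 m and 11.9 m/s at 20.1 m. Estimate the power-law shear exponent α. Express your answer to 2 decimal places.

α ≈ 0.10

Power law: V₂/V₁ = (z₂/z₁)^α ⇒ α = ln(V₂/V₁) / ln(z₂/z₁)
α = ln(11.9/10.6) / ln(20.1/6.5) = ln(1.1226) / ln(3.0923)
  = 0.11568 / 1.12892 = 0.10247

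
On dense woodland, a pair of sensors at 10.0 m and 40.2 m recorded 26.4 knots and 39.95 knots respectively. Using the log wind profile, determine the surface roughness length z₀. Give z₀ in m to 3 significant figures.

Log law: V(z) ∝ ln(z/z₀). With r = V₁/V₂ = 26.4/39.95 = 0.66083,
r · ln(z₂/z₀) = ln(z₁/z₀) ⇒ ln z₀ = (ln z₁ − r·ln z₂)/(1 − r)
ln z₀ = (2.30259 − 0.66083×3.69387) / 0.33917 = -0.4081
z₀ = exp(-0.4081) = 0.6649 m

z₀ ≈ 0.665 m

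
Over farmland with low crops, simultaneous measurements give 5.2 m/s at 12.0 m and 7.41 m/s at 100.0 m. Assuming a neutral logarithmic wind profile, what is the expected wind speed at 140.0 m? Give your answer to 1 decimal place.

7.8 m/s

Log law: V ∝ ln(z/z₀). From the pair, with r = V₁/V₂ = 0.70175,
ln z₀ = (ln z₁ − r·ln z₂)/(1 − r) = (2.4849 − 0.70175×4.6052)/0.29825 = -2.5039 → z₀ = 0.08176 m
V₃ = V₁ · ln(z₃/z₀)/ln(z₁/z₀) = 5.2 × 7.4456/4.9889 = 7.7607 m/s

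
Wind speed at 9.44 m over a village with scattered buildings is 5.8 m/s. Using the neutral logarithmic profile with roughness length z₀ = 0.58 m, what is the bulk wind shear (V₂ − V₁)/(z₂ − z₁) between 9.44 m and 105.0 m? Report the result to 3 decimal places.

0.052 m/s/m

Log law: V₂ = V₁ · ln(z₂/z₀)/ln(z₁/z₀) = 5.8 × 5.1987/2.7897 = 10.8085 m/s
ΔV/Δz = (10.8085 − 5.8)/(105.0 − 9.44) = 5.0085/95.5600 = 0.05241 m/s/m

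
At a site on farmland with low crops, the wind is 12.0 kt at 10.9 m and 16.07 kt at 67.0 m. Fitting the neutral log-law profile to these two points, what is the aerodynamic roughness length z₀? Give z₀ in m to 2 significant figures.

z₀ ≈ 0.052 m

Log law: V(z) ∝ ln(z/z₀). With r = V₁/V₂ = 12.0/16.07 = 0.74673,
r · ln(z₂/z₀) = ln(z₁/z₀) ⇒ ln z₀ = (ln z₁ − r·ln z₂)/(1 − r)
ln z₀ = (2.38876 − 0.74673×4.20469) / 0.25327 = -2.9653
z₀ = exp(-2.9653) = 0.05154 m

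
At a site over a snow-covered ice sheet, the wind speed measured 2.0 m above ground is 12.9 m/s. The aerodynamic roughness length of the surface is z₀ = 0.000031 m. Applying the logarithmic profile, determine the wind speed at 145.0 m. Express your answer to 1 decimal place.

17.9 m/s

Log law: V(z) ∝ ln(z/z₀), so V₂/V₁ = ln(z₂/z₀) / ln(z₁/z₀).
ln(145.0/0.000031) = 15.3583, ln(2.0/0.000031) = 11.0747
V₂ = 12.9 × 15.3583/11.0747 = 12.9 × 1.3868 = 17.8896 m/s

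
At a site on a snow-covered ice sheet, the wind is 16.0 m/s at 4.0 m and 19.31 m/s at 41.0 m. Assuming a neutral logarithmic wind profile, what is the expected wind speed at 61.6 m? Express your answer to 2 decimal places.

19.89 m/s

Log law: V ∝ ln(z/z₀). From the pair, with r = V₁/V₂ = 0.82859,
ln z₀ = (ln z₁ − r·ln z₂)/(1 − r) = (1.3863 − 0.82859×3.7136)/0.17141 = -9.8634 → z₀ = 0.00005205 m
V₃ = V₁ · ln(z₃/z₀)/ln(z₁/z₀) = 16.0 × 13.9840/11.2497 = 19.8890 m/s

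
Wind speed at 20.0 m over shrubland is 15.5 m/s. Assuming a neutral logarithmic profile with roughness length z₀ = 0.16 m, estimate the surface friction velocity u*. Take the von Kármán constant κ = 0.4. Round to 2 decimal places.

u* ≈ 1.28 m/s

Log law: V(z) = (u*/κ) · ln(z/z₀) ⇒ u* = κ · V / ln(z/z₀)
u* = 0.4 × 15.5 / ln(20.0/0.16) = 0.4 × 15.5 / 4.8283
   = 6.2000 / 4.8283 = 1.2841 m/s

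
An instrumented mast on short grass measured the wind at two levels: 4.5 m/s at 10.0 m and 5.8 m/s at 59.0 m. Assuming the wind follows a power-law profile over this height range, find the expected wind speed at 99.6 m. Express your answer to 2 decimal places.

6.25 m/s

First find α: α = ln(V₂/V₁)/ln(z₂/z₁) = ln(5.8/4.5)/ln(59.0/10.0) = 0.25378/1.77495 = 0.1430
Extrapolate from 59.0 m to 99.6 m: V₃ = 5.8 × (99.6/59.0)^0.1430 = 5.8 × 1.0777 = 6.2509 m/s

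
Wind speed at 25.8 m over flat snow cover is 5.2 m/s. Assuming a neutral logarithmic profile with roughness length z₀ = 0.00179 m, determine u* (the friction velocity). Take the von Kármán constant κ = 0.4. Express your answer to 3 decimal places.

Log law: V(z) = (u*/κ) · ln(z/z₀) ⇒ u* = κ · V / ln(z/z₀)
u* = 0.4 × 5.2 / ln(25.8/0.00179) = 0.4 × 5.2 / 9.5759
   = 2.0800 / 9.5759 = 0.2172 m/s

u* ≈ 0.217 m/s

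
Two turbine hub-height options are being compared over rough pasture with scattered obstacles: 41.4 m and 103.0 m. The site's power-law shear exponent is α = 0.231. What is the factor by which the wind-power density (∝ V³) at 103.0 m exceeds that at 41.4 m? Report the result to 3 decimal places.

1.881

Speed ratio: V_B/V_A = (z_B/z_A)^α = (103.0/41.4)^0.231 = (2.4879)^0.231 = 1.23435
Power-density ratio: P_B/P_A = (V_B/V_A)³ = (1.23435)³ = 1.88068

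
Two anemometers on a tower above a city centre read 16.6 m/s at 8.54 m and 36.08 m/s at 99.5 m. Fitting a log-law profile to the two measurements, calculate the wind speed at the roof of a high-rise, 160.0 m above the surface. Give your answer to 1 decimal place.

Log law: V ∝ ln(z/z₀). From the pair, with r = V₁/V₂ = 0.46009,
ln z₀ = (ln z₁ − r·ln z₂)/(1 − r) = (2.1448 − 0.46009×4.6002)/0.53991 = 0.0524 → z₀ = 1.054 m
V₃ = V₁ · ln(z₃/z₀)/ln(z₁/z₀) = 16.6 × 5.0228/2.0924 = 39.8486 m/s

39.8 m/s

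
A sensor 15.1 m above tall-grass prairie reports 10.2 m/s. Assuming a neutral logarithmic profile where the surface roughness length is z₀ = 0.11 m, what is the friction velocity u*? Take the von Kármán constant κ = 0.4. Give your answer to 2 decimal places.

Log law: V(z) = (u*/κ) · ln(z/z₀) ⇒ u* = κ · V / ln(z/z₀)
u* = 0.4 × 10.2 / ln(15.1/0.11) = 0.4 × 10.2 / 4.9220
   = 4.0800 / 4.9220 = 0.8289 m/s

u* ≈ 0.83 m/s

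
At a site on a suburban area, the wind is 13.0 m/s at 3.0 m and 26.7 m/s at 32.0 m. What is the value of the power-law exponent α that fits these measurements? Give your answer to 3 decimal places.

Power law: V₂/V₁ = (z₂/z₁)^α ⇒ α = ln(V₂/V₁) / ln(z₂/z₁)
α = ln(26.7/13.0) / ln(32.0/3.0) = ln(2.0538) / ln(10.6667)
  = 0.71971 / 2.36712 = 0.30405

α ≈ 0.304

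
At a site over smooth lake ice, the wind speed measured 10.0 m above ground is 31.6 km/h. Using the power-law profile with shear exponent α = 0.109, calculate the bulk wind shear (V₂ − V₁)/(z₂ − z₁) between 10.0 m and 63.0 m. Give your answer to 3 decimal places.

0.132 km/h/m

Power law: V₂ = V₁ · (z₂/z₁)^α = 31.6 × (6.3000)^0.109 = 38.6203 km/h
ΔV/Δz = (38.6203 − 31.6)/(63.0 − 10.0) = 7.0203/53.0000 = 0.13246 km/h/m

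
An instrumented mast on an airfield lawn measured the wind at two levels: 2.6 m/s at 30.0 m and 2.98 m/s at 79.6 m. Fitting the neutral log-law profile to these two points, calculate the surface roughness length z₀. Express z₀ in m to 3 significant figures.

Log law: V(z) ∝ ln(z/z₀). With r = V₁/V₂ = 2.6/2.98 = 0.87248,
r · ln(z₂/z₀) = ln(z₁/z₀) ⇒ ln z₀ = (ln z₁ − r·ln z₂)/(1 − r)
ln z₀ = (3.40120 − 0.87248×4.37701) / 0.12752 = -3.2754
z₀ = exp(-3.2754) = 0.03780 m

z₀ ≈ 0.0378 m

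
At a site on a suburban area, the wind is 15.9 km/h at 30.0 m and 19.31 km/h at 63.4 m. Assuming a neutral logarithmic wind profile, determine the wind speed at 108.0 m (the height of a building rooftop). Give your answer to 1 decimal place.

21.7 km/h

Log law: V ∝ ln(z/z₀). From the pair, with r = V₁/V₂ = 0.82341,
ln z₀ = (ln z₁ − r·ln z₂)/(1 − r) = (3.4012 − 0.82341×4.1495)/0.17659 = -0.0878 → z₀ = 0.9160 m
V₃ = V₁ · ln(z₃/z₀)/ln(z₁/z₀) = 15.9 × 4.7699/3.4890 = 21.7375 km/h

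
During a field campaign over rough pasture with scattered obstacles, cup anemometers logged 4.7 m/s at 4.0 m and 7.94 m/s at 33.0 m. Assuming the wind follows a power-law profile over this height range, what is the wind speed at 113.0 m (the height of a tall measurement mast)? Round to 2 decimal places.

First find α: α = ln(V₂/V₁)/ln(z₂/z₁) = ln(7.94/4.7)/ln(33.0/4.0) = 0.52435/2.11021 = 0.2485
Extrapolate from 33.0 m to 113.0 m: V₃ = 7.94 × (113.0/33.0)^0.2485 = 7.94 × 1.3578 = 10.7808 m/s

10.78 m/s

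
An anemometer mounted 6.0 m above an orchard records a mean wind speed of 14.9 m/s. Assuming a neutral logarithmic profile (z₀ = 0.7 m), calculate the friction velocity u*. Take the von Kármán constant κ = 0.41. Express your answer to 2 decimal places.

Log law: V(z) = (u*/κ) · ln(z/z₀) ⇒ u* = κ · V / ln(z/z₀)
u* = 0.41 × 14.9 / ln(6.0/0.7) = 0.41 × 14.9 / 2.1484
   = 6.1090 / 2.1484 = 2.8435 m/s

u* ≈ 2.84 m/s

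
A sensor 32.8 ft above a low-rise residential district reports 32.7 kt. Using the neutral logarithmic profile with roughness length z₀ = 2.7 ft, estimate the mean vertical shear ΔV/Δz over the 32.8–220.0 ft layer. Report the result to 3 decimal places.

Log law: V₂ = V₁ · ln(z₂/z₀)/ln(z₁/z₀) = 32.7 × 4.4004/2.4972 = 57.6220 kt
ΔV/Δz = (57.6220 − 32.7)/(220.0 − 32.8) = 24.9220/187.2000 = 0.13313 kt/ft

0.133 kt/ft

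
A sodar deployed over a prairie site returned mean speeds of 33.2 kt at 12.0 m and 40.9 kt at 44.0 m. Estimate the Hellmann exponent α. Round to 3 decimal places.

Power law: V₂/V₁ = (z₂/z₁)^α ⇒ α = ln(V₂/V₁) / ln(z₂/z₁)
α = ln(40.9/33.2) / ln(44.0/12.0) = ln(1.2319) / ln(3.6667)
  = 0.20858 / 1.29928 = 0.16053

α ≈ 0.161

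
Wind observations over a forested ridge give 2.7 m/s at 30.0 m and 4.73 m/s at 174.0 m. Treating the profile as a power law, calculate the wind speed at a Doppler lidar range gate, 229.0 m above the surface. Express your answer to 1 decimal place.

5.2 m/s

First find α: α = ln(V₂/V₁)/ln(z₂/z₁) = ln(4.73/2.7)/ln(174.0/30.0) = 0.56067/1.75786 = 0.3190
Extrapolate from 174.0 m to 229.0 m: V₃ = 4.73 × (229.0/174.0)^0.3190 = 4.73 × 1.0916 = 5.1631 m/s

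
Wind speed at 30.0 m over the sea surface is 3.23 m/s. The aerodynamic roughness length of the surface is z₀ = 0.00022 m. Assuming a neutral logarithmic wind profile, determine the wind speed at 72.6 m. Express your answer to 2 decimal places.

Log law: V(z) ∝ ln(z/z₀), so V₂/V₁ = ln(z₂/z₀) / ln(z₁/z₀).
ln(72.6/0.00022) = 12.7068, ln(30.0/0.00022) = 11.8231
V₂ = 3.23 × 12.7068/11.8231 = 3.23 × 1.0747 = 3.4714 m/s

3.47 m/s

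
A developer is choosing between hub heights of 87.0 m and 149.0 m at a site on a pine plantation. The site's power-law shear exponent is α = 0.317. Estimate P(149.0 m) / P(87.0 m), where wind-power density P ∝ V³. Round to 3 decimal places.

Speed ratio: V_B/V_A = (z_B/z_A)^α = (149.0/87.0)^0.317 = (1.7126)^0.317 = 1.18597
Power-density ratio: P_B/P_A = (V_B/V_A)³ = (1.18597)³ = 1.66808

1.668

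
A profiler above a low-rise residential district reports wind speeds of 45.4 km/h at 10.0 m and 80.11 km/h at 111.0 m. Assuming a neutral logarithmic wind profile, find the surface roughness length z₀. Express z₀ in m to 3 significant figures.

z₀ ≈ 0.429 m

Log law: V(z) ∝ ln(z/z₀). With r = V₁/V₂ = 45.4/80.11 = 0.56672,
r · ln(z₂/z₀) = ln(z₁/z₀) ⇒ ln z₀ = (ln z₁ − r·ln z₂)/(1 − r)
ln z₀ = (2.30259 − 0.56672×4.70953) / 0.43328 = -0.8457
z₀ = exp(-0.8457) = 0.4293 m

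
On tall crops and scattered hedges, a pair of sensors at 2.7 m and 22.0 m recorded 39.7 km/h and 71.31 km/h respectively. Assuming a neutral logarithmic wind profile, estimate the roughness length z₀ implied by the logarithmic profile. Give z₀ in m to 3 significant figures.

Log law: V(z) ∝ ln(z/z₀). With r = V₁/V₂ = 39.7/71.31 = 0.55672,
r · ln(z₂/z₀) = ln(z₁/z₀) ⇒ ln z₀ = (ln z₁ − r·ln z₂)/(1 − r)
ln z₀ = (0.99325 − 0.55672×3.09104) / 0.44328 = -1.6414
z₀ = exp(-1.6414) = 0.1937 m

z₀ ≈ 0.194 m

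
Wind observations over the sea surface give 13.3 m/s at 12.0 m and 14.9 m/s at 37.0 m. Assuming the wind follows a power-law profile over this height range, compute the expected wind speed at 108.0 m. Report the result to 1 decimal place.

16.6 m/s

First find α: α = ln(V₂/V₁)/ln(z₂/z₁) = ln(14.9/13.3)/ln(37.0/12.0) = 0.11360/1.12601 = 0.1009
Extrapolate from 37.0 m to 108.0 m: V₃ = 14.9 × (108.0/37.0)^0.1009 = 14.9 × 1.1141 = 16.6005 m/s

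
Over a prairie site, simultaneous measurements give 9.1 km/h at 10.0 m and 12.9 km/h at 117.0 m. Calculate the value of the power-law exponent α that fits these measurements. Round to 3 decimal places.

α ≈ 0.142

Power law: V₂/V₁ = (z₂/z₁)^α ⇒ α = ln(V₂/V₁) / ln(z₂/z₁)
α = ln(12.9/9.1) / ln(117.0/10.0) = ln(1.4176) / ln(11.7000)
  = 0.34895 / 2.45959 = 0.14187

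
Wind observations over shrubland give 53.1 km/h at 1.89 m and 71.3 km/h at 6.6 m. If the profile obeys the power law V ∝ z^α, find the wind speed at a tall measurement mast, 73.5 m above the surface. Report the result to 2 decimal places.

First find α: α = ln(V₂/V₁)/ln(z₂/z₁) = ln(71.3/53.1)/ln(6.6/1.89) = 0.29472/1.25049 = 0.2357
Extrapolate from 6.6 m to 73.5 m: V₃ = 71.3 × (73.5/6.6)^0.2357 = 71.3 × 1.7648 = 125.8313 km/h

125.83 km/h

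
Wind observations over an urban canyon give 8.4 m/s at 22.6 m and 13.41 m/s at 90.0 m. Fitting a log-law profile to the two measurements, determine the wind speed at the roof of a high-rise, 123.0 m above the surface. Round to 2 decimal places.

Log law: V ∝ ln(z/z₀). From the pair, with r = V₁/V₂ = 0.62640,
ln z₀ = (ln z₁ − r·ln z₂)/(1 − r) = (3.1179 − 0.62640×4.4998)/0.37360 = 0.8011 → z₀ = 2.228 m
V₃ = V₁ · ln(z₃/z₀)/ln(z₁/z₀) = 8.4 × 4.0111/2.3169 = 14.5425 m/s

14.54 m/s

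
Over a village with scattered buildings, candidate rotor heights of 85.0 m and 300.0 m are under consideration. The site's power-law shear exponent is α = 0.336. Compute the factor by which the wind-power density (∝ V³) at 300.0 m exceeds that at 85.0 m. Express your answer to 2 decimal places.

3.57

Speed ratio: V_B/V_A = (z_B/z_A)^α = (300.0/85.0)^0.336 = (3.5294)^0.336 = 1.52766
Power-density ratio: P_B/P_A = (V_B/V_A)³ = (1.52766)³ = 3.56520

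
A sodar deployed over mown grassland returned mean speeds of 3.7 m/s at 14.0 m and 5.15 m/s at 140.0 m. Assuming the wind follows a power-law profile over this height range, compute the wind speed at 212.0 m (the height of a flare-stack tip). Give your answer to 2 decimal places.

First find α: α = ln(V₂/V₁)/ln(z₂/z₁) = ln(5.15/3.7)/ln(140.0/14.0) = 0.33066/2.30259 = 0.1436
Extrapolate from 140.0 m to 212.0 m: V₃ = 5.15 × (212.0/140.0)^0.1436 = 5.15 × 1.0614 = 5.4662 m/s

5.47 m/s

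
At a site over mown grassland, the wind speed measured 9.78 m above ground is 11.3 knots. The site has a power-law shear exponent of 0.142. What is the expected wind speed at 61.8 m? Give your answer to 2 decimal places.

14.68 knots

Power-law profile: V₂ = V₁ · (z₂/z₁)^α
V₂ = 11.3 × (61.8/9.78)^0.142 = 11.3 × (6.3190)^0.142
    = 11.3 × 1.2992 = 14.6815 knots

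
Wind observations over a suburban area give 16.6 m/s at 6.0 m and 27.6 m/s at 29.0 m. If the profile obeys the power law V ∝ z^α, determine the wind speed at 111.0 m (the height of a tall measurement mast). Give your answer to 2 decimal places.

First find α: α = ln(V₂/V₁)/ln(z₂/z₁) = ln(27.6/16.6)/ln(29.0/6.0) = 0.50841/1.57554 = 0.3227
Extrapolate from 29.0 m to 111.0 m: V₃ = 27.6 × (111.0/29.0)^0.3227 = 27.6 × 1.5421 = 42.5612 m/s

42.56 m/s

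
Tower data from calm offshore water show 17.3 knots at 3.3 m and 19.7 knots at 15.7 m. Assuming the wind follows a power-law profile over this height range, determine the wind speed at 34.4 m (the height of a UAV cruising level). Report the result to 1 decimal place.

First find α: α = ln(V₂/V₁)/ln(z₂/z₁) = ln(19.7/17.3)/ln(15.7/3.3) = 0.12991/1.55974 = 0.0833
Extrapolate from 15.7 m to 34.4 m: V₃ = 19.7 × (34.4/15.7)^0.0833 = 19.7 × 1.0675 = 21.0300 knots

21.0 knots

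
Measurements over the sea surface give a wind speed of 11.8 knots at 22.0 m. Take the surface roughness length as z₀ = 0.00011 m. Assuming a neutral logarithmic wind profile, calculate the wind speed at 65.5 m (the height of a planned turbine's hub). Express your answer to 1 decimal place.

12.9 knots

Log law: V(z) ∝ ln(z/z₀), so V₂/V₁ = ln(z₂/z₀) / ln(z₁/z₀).
ln(65.5/0.00011) = 13.2971, ln(22.0/0.00011) = 12.2061
V₂ = 11.8 × 13.2971/12.2061 = 11.8 × 1.0894 = 12.8547 knots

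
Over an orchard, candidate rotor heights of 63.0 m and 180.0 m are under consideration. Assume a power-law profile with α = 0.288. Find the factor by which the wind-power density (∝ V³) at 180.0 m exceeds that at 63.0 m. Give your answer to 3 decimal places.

2.477

Speed ratio: V_B/V_A = (z_B/z_A)^α = (180.0/63.0)^0.288 = (2.8571)^0.288 = 1.35303
Power-density ratio: P_B/P_A = (V_B/V_A)³ = (1.35303)³ = 2.47700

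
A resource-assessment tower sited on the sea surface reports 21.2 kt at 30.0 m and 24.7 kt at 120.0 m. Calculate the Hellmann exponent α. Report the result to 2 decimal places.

Power law: V₂/V₁ = (z₂/z₁)^α ⇒ α = ln(V₂/V₁) / ln(z₂/z₁)
α = ln(24.7/21.2) / ln(120.0/30.0) = ln(1.1651) / ln(4.0000)
  = 0.15280 / 1.38629 = 0.11022

α ≈ 0.11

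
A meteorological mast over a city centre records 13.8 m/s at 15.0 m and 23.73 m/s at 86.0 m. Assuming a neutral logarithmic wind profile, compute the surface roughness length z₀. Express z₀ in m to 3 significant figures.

Log law: V(z) ∝ ln(z/z₀). With r = V₁/V₂ = 13.8/23.73 = 0.58154,
r · ln(z₂/z₀) = ln(z₁/z₀) ⇒ ln z₀ = (ln z₁ − r·ln z₂)/(1 − r)
ln z₀ = (2.70805 − 0.58154×4.45435) / 0.41846 = 0.2812
z₀ = exp(0.2812) = 1.325 m

z₀ ≈ 1.32 m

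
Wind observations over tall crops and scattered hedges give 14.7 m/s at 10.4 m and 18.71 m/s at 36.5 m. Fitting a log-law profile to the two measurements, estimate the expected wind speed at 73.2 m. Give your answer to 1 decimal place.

20.9 m/s

Log law: V ∝ ln(z/z₀). From the pair, with r = V₁/V₂ = 0.78568,
ln z₀ = (ln z₁ − r·ln z₂)/(1 − r) = (2.3418 − 0.78568×3.5973)/0.21432 = -2.2607 → z₀ = 0.1043 m
V₃ = V₁ · ln(z₃/z₀)/ln(z₁/z₀) = 14.7 × 6.5539/4.6025 = 20.9326 m/s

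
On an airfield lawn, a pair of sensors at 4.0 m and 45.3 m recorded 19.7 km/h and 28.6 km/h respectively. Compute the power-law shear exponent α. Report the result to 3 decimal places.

Power law: V₂/V₁ = (z₂/z₁)^α ⇒ α = ln(V₂/V₁) / ln(z₂/z₁)
α = ln(28.6/19.7) / ln(45.3/4.0) = ln(1.4518) / ln(11.3250)
  = 0.37279 / 2.42701 = 0.15360

α ≈ 0.154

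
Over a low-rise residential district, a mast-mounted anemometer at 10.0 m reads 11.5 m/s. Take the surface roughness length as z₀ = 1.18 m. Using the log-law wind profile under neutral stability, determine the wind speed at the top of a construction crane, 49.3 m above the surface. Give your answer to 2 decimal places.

Log law: V(z) ∝ ln(z/z₀), so V₂/V₁ = ln(z₂/z₀) / ln(z₁/z₀).
ln(49.3/1.18) = 3.7324, ln(10.0/1.18) = 2.1371
V₂ = 11.5 × 3.7324/2.1371 = 11.5 × 1.7465 = 20.0848 m/s

20.08 m/s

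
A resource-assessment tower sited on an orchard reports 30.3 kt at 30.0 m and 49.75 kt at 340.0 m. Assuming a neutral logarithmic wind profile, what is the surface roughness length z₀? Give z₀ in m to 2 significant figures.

Log law: V(z) ∝ ln(z/z₀). With r = V₁/V₂ = 30.3/49.75 = 0.60905,
r · ln(z₂/z₀) = ln(z₁/z₀) ⇒ ln z₀ = (ln z₁ − r·ln z₂)/(1 − r)
ln z₀ = (3.40120 − 0.60905×5.82895) / 0.39095 = -0.3808
z₀ = exp(-0.3808) = 0.6833 m

z₀ ≈ 0.68 m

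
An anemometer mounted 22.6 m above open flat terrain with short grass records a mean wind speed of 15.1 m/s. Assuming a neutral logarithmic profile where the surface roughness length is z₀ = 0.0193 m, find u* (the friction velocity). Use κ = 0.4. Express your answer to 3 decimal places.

Log law: V(z) = (u*/κ) · ln(z/z₀) ⇒ u* = κ · V / ln(z/z₀)
u* = 0.4 × 15.1 / ln(22.6/0.0193) = 0.4 × 15.1 / 7.0656
   = 6.0400 / 7.0656 = 0.8548 m/s

u* ≈ 0.855 m/s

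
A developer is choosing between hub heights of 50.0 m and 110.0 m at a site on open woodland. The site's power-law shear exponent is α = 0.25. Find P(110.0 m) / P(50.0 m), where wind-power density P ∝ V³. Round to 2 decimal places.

1.81

Speed ratio: V_B/V_A = (z_B/z_A)^α = (110.0/50.0)^0.25 = (2.2000)^0.25 = 1.21788
Power-density ratio: P_B/P_A = (V_B/V_A)³ = (1.21788)³ = 1.80641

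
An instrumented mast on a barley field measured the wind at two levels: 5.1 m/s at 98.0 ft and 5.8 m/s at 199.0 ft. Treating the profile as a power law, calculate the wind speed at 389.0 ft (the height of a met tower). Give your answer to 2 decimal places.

First find α: α = ln(V₂/V₁)/ln(z₂/z₁) = ln(5.8/5.1)/ln(199.0/98.0) = 0.12862/0.70834 = 0.1816
Extrapolate from 199.0 ft to 389.0 ft: V₃ = 5.8 × (389.0/199.0)^0.1816 = 5.8 × 1.1294 = 6.5506 m/s

6.55 m/s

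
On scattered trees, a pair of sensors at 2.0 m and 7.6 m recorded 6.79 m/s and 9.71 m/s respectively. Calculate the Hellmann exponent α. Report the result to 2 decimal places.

Power law: V₂/V₁ = (z₂/z₁)^α ⇒ α = ln(V₂/V₁) / ln(z₂/z₁)
α = ln(9.71/6.79) / ln(7.6/2.0) = ln(1.4300) / ln(3.8000)
  = 0.35771 / 1.33500 = 0.26794

α ≈ 0.27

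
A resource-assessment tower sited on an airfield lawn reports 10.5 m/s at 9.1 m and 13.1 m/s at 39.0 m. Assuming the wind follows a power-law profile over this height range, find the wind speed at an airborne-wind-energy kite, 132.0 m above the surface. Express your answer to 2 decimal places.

First find α: α = ln(V₂/V₁)/ln(z₂/z₁) = ln(13.1/10.5)/ln(39.0/9.1) = 0.22124/1.45529 = 0.1520
Extrapolate from 39.0 m to 132.0 m: V₃ = 13.1 × (132.0/39.0)^0.1520 = 13.1 × 1.2036 = 15.7677 m/s

15.77 m/s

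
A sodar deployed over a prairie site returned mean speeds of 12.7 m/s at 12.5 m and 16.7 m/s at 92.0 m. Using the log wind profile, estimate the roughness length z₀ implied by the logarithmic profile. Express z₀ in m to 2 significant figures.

z₀ ≈ 0.022 m

Log law: V(z) ∝ ln(z/z₀). With r = V₁/V₂ = 12.7/16.7 = 0.76048,
r · ln(z₂/z₀) = ln(z₁/z₀) ⇒ ln z₀ = (ln z₁ − r·ln z₂)/(1 − r)
ln z₀ = (2.52573 − 0.76048×4.52179) / 0.23952 = -3.8118
z₀ = exp(-3.8118) = 0.02211 m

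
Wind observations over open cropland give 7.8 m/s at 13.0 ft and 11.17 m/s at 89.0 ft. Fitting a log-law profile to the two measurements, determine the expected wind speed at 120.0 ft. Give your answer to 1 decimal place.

Log law: V ∝ ln(z/z₀). From the pair, with r = V₁/V₂ = 0.69830,
ln z₀ = (ln z₁ − r·ln z₂)/(1 − r) = (2.5649 − 0.69830×4.4886)/0.30170 = -1.8875 → z₀ = 0.1514 ft
V₃ = V₁ · ln(z₃/z₀)/ln(z₁/z₀) = 7.8 × 6.6750/4.4525 = 11.6935 m/s

11.7 m/s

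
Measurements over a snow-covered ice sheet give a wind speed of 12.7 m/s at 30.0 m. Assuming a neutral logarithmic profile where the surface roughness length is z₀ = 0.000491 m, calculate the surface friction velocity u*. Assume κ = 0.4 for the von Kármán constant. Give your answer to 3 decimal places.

u* ≈ 0.461 m/s

Log law: V(z) = (u*/κ) · ln(z/z₀) ⇒ u* = κ · V / ln(z/z₀)
u* = 0.4 × 12.7 / ln(30.0/0.000491) = 0.4 × 12.7 / 11.0203
   = 5.0800 / 11.0203 = 0.4610 m/s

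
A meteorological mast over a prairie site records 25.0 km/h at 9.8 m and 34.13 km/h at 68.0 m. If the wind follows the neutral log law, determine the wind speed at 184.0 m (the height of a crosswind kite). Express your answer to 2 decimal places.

38.82 km/h

Log law: V ∝ ln(z/z₀). From the pair, with r = V₁/V₂ = 0.73249,
ln z₀ = (ln z₁ − r·ln z₂)/(1 − r) = (2.2824 − 0.73249×4.2195)/0.26751 = -3.0219 → z₀ = 0.04871 m
V₃ = V₁ · ln(z₃/z₀)/ln(z₁/z₀) = 25.0 × 8.2368/5.3043 = 38.8216 km/h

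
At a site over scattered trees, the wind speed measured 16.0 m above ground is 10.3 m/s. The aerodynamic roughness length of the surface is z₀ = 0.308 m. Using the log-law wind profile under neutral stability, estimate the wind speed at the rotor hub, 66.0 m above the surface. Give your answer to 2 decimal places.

13.99 m/s

Log law: V(z) ∝ ln(z/z₀), so V₂/V₁ = ln(z₂/z₀) / ln(z₁/z₀).
ln(66.0/0.308) = 5.3673, ln(16.0/0.308) = 3.9502
V₂ = 10.3 × 5.3673/3.9502 = 10.3 × 1.3587 = 13.9949 m/s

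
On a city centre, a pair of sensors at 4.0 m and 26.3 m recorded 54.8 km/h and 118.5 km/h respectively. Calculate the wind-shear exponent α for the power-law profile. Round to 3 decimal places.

Power law: V₂/V₁ = (z₂/z₁)^α ⇒ α = ln(V₂/V₁) / ln(z₂/z₁)
α = ln(118.5/54.8) / ln(26.3/4.0) = ln(2.1624) / ln(6.5750)
  = 0.77122 / 1.88327 = 0.40951

α ≈ 0.410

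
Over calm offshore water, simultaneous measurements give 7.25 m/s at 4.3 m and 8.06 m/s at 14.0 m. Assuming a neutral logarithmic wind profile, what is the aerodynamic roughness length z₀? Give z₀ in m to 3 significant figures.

z₀ ≈ 0.000111 m

Log law: V(z) ∝ ln(z/z₀). With r = V₁/V₂ = 7.25/8.06 = 0.89950,
r · ln(z₂/z₀) = ln(z₁/z₀) ⇒ ln z₀ = (ln z₁ − r·ln z₂)/(1 − r)
ln z₀ = (1.45862 − 0.89950×2.63906) / 0.10050 = -9.1071
z₀ = exp(-9.1071) = 0.0001109 m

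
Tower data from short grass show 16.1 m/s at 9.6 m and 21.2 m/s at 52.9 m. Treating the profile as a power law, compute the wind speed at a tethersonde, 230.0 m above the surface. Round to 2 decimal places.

First find α: α = ln(V₂/V₁)/ln(z₂/z₁) = ln(21.2/16.1)/ln(52.9/9.6) = 0.27518/1.70664 = 0.1612
Extrapolate from 52.9 m to 230.0 m: V₃ = 21.2 × (230.0/52.9)^0.1612 = 21.2 × 1.2674 = 26.8690 m/s

26.87 m/s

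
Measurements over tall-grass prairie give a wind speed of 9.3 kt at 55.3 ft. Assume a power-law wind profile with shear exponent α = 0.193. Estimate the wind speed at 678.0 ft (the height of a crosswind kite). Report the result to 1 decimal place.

Power-law profile: V₂ = V₁ · (z₂/z₁)^α
V₂ = 9.3 × (678.0/55.3)^0.193 = 9.3 × (12.2604)^0.193
    = 9.3 × 1.6221 = 15.0857 kt

15.1 kt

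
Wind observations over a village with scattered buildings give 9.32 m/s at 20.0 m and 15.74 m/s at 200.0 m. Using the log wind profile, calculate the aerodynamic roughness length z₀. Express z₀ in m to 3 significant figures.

Log law: V(z) ∝ ln(z/z₀). With r = V₁/V₂ = 9.32/15.74 = 0.59212,
r · ln(z₂/z₀) = ln(z₁/z₀) ⇒ ln z₀ = (ln z₁ − r·ln z₂)/(1 − r)
ln z₀ = (2.99573 − 0.59212×5.29832) / 0.40788 = -0.3470
z₀ = exp(-0.3470) = 0.7068 m

z₀ ≈ 0.707 m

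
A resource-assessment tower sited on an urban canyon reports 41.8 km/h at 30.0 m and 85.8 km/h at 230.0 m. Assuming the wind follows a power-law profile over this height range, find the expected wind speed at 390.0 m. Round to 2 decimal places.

103.38 km/h

First find α: α = ln(V₂/V₁)/ln(z₂/z₁) = ln(85.8/41.8)/ln(230.0/30.0) = 0.71912/2.03688 = 0.3531
Extrapolate from 230.0 m to 390.0 m: V₃ = 85.8 × (390.0/230.0)^0.3531 = 85.8 × 1.2049 = 103.3844 km/h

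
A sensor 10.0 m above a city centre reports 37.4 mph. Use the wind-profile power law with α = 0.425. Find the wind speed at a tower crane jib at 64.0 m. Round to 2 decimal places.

82.32 mph

Power-law profile: V₂ = V₁ · (z₂/z₁)^α
V₂ = 37.4 × (64.0/10.0)^0.425 = 37.4 × (6.4000)^0.425
    = 37.4 × 2.2010 = 82.3186 mph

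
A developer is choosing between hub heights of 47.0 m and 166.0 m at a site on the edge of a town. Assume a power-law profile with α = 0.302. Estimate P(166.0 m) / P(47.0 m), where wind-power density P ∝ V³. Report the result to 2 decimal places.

3.14

Speed ratio: V_B/V_A = (z_B/z_A)^α = (166.0/47.0)^0.302 = (3.5319)^0.302 = 1.46386
Power-density ratio: P_B/P_A = (V_B/V_A)³ = (1.46386)³ = 3.13688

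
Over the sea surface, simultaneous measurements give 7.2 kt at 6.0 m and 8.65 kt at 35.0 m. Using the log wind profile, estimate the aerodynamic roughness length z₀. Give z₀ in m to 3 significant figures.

z₀ ≈ 0.000944 m

Log law: V(z) ∝ ln(z/z₀). With r = V₁/V₂ = 7.2/8.65 = 0.83237,
r · ln(z₂/z₀) = ln(z₁/z₀) ⇒ ln z₀ = (ln z₁ − r·ln z₂)/(1 − r)
ln z₀ = (1.79176 − 0.83237×3.55535) / 0.16763 = -6.9654
z₀ = exp(-6.9654) = 0.0009440 m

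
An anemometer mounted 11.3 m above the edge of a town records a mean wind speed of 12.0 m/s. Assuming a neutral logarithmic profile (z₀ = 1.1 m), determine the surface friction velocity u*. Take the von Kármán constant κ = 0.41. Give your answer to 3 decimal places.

u* ≈ 2.112 m/s

Log law: V(z) = (u*/κ) · ln(z/z₀) ⇒ u* = κ · V / ln(z/z₀)
u* = 0.41 × 12.0 / ln(11.3/1.1) = 0.41 × 12.0 / 2.3295
   = 4.9200 / 2.3295 = 2.1120 m/s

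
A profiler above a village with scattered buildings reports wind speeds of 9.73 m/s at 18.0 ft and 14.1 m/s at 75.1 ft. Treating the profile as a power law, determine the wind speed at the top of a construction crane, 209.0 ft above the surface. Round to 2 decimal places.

18.39 m/s

First find α: α = ln(V₂/V₁)/ln(z₂/z₁) = ln(14.1/9.73)/ln(75.1/18.0) = 0.37096/1.42845 = 0.2597
Extrapolate from 75.1 ft to 209.0 ft: V₃ = 14.1 × (209.0/75.1)^0.2597 = 14.1 × 1.3045 = 18.3931 m/s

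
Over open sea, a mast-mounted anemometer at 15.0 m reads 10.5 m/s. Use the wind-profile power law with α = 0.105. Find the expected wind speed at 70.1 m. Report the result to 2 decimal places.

Power-law profile: V₂ = V₁ · (z₂/z₁)^α
V₂ = 10.5 × (70.1/15.0)^0.105 = 10.5 × (4.6733)^0.105
    = 10.5 × 1.1757 = 12.3453 m/s

12.35 m/s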